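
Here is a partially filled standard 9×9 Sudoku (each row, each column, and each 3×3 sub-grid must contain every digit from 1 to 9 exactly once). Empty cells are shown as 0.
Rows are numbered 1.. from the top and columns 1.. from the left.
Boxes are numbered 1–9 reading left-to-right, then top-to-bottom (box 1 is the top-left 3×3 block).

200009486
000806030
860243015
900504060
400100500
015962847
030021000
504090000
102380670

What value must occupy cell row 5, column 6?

8

Cell row 5, column 6 itself could take any of {7, 8} by direct elimination.
Consider where 8 can go in column 6.
row 8, column 6 is out (box 8 already has a 8).
row 9, column 6 is out (row 9 already has a 8).
So the only cell in column 6 that can hold 8 is row 5, column 6.
Therefore row 5, column 6 = 8.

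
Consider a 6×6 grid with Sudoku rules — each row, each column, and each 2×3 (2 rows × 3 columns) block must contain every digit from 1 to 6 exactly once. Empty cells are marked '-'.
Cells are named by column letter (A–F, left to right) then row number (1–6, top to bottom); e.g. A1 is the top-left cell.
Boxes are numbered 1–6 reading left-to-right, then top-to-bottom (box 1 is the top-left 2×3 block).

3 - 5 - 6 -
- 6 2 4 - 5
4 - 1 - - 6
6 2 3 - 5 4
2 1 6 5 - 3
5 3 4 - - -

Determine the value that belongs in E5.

Row 5 already contains {1, 2, 3, 5, 6}.
Column E already contains {5, 6}.
Its 2×3 block (box 6) already contains {3, 5}.
The only value from 1–6 not eliminated is 4, so E5 = 4.

4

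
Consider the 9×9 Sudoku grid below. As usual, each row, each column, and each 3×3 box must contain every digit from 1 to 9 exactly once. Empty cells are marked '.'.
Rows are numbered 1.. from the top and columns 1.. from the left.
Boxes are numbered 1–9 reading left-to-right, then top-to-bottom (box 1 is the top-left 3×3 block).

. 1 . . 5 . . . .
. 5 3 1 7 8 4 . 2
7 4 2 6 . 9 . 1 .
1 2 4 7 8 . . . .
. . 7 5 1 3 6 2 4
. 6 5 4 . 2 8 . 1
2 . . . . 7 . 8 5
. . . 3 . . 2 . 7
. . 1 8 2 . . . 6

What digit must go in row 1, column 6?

Row 1 already contains {1, 5}.
Column 6 already contains {2, 3, 7, 8, 9}.
Its 3×3 block (box 2) already contains {1, 5, 6, 7, 8, 9}.
The only value from 1–9 not eliminated is 4, so row 1, column 6 = 4.

4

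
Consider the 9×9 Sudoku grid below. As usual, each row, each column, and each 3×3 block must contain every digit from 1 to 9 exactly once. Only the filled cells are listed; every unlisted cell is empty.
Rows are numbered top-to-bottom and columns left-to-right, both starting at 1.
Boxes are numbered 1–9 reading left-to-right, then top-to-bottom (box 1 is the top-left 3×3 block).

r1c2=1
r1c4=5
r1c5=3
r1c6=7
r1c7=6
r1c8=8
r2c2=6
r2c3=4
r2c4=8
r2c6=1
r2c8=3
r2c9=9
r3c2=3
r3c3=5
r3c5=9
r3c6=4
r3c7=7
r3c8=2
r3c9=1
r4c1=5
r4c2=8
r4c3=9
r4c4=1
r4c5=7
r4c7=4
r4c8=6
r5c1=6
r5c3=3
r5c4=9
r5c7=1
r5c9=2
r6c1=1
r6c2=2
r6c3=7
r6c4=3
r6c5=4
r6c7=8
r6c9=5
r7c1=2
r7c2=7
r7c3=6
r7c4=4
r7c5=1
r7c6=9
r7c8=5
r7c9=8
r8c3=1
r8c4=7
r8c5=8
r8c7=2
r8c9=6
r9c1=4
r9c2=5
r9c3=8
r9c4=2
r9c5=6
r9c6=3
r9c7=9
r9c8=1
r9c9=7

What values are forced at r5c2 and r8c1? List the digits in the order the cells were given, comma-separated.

4,3

For r5c2:
  Row 5 already contains {1, 2, 3, 6, 9}.
  Column 2 already contains {1, 2, 3, 5, 6, 7, 8}.
  Its 3×3 block (box 4) already contains {1, 2, 3, 5, 6, 7, 8, 9}.
  The only value from 1–9 not eliminated is 4, so r5c2 = 4.
For r8c1:
  Consider where 3 can go in row 8.
  r8c2 is out (column 2 already has a 3).
  r8c6 is out (column 6 already has a 3).
  r8c8 is out (column 8 already has a 3).
  So the only cell in row 8 that can hold 3 is r8c1.
  So r8c1 = 3.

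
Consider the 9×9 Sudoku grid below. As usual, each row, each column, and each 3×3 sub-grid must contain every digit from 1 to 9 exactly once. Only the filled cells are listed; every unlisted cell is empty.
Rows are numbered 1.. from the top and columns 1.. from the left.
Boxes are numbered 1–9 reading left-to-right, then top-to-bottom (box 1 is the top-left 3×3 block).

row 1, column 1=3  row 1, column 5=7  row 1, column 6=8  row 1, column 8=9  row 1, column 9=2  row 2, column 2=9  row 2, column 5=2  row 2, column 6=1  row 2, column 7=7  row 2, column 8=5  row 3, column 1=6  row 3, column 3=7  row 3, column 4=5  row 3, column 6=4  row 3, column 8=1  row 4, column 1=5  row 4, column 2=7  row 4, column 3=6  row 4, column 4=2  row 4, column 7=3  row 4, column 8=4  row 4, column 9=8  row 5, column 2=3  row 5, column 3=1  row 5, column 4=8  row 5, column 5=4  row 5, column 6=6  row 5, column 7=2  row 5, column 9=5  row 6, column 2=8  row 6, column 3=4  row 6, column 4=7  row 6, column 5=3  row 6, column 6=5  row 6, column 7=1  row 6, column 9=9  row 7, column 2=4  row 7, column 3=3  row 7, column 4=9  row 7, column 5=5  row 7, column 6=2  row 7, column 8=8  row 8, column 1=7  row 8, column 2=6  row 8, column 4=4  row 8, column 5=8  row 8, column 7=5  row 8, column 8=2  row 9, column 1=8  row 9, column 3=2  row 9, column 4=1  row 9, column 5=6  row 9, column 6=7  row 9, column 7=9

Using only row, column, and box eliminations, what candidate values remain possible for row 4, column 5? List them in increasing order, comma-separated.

Row 4 already contains {2, 3, 4, 5, 6, 7, 8}.
Column 5 already contains {2, 3, 4, 5, 6, 7, 8}.
Its 3×3 block (box 5) already contains {2, 3, 4, 5, 6, 7, 8}.
Removing those from 1–9 leaves {1, 9} as the candidates for row 4, column 5.

1,9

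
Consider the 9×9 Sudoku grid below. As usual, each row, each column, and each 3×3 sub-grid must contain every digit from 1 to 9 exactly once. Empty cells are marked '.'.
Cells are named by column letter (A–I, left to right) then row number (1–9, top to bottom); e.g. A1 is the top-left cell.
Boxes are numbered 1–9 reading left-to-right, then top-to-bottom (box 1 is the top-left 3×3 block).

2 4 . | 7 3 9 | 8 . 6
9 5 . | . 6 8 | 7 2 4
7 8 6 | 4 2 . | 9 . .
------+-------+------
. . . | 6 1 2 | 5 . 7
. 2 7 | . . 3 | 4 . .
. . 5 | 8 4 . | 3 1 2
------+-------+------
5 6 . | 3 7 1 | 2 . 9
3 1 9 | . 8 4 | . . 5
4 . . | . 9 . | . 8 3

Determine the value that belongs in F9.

6

Cell F9 itself could take any of {5, 6} by direct elimination.
Consider where 6 can go in column F.
F3 is out (row 3 already has a 6).
F6 is out (box 5 already has a 6).
So the only cell in column F that can hold 6 is F9.
Therefore F9 = 6.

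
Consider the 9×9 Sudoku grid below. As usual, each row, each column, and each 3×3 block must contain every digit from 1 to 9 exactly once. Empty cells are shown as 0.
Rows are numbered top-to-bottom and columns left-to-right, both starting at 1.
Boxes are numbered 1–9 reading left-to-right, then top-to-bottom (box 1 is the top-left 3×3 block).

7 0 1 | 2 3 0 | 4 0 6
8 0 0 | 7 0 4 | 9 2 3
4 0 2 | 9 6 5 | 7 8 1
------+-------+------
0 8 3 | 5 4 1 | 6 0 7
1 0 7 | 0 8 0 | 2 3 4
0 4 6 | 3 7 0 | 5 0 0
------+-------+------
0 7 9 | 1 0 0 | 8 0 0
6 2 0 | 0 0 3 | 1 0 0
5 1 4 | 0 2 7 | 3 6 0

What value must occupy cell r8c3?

Row 8 already contains {1, 2, 3, 6}.
Column 3 already contains {1, 2, 3, 4, 6, 7, 9}.
Its 3×3 block (box 7) already contains {1, 2, 4, 5, 6, 7, 9}.
The only value from 1–9 not eliminated is 8, so r8c3 = 8.

8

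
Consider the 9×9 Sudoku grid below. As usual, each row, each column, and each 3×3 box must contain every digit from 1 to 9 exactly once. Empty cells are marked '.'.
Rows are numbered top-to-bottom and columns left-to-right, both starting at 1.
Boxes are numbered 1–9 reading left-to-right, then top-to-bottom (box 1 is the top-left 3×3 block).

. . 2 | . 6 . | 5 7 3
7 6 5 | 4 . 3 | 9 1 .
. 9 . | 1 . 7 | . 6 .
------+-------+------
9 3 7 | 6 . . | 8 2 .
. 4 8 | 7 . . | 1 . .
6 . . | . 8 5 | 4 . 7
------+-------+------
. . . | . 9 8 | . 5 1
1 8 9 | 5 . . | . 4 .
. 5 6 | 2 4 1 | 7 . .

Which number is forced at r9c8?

8

Cell r9c8 itself could take any of {3, 8, 9} by direct elimination.
Consider where 8 can go in column 8.
r5c8 is out (row 5 already has a 8).
r6c8 is out (row 6 already has a 8).
So the only cell in column 8 that can hold 8 is r9c8.
Therefore r9c8 = 8.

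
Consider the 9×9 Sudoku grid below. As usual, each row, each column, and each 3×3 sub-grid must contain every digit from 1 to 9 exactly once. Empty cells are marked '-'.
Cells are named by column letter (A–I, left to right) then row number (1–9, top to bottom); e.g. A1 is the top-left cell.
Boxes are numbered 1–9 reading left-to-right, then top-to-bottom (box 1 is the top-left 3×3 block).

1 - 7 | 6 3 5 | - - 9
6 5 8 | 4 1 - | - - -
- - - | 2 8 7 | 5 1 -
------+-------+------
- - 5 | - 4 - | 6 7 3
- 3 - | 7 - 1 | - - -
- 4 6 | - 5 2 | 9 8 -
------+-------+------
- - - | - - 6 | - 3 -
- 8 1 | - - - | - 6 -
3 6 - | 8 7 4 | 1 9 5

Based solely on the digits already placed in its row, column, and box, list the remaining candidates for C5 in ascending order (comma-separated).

Row 5 already contains {1, 3, 7}.
Column C already contains {1, 5, 6, 7, 8}.
Its 3×3 block (box 4) already contains {3, 4, 5, 6}.
Removing those from 1–9 leaves {2, 9} as the candidates for C5.

2,9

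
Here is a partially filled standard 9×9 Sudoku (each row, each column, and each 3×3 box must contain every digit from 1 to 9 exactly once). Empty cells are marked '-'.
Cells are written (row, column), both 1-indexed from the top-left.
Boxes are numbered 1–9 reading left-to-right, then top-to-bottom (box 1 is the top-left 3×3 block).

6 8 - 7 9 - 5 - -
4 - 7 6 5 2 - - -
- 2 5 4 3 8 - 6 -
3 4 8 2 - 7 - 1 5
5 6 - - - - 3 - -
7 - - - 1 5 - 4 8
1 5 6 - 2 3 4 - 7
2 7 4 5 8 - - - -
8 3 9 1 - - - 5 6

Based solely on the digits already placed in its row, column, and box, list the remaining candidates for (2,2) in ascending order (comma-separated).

1,9

Row 2 already contains {2, 4, 5, 6, 7}.
Column 2 already contains {2, 3, 4, 5, 6, 7, 8}.
Its 3×3 block (box 1) already contains {2, 4, 5, 6, 7, 8}.
Removing those from 1–9 leaves {1, 9} as the candidates for (2,2).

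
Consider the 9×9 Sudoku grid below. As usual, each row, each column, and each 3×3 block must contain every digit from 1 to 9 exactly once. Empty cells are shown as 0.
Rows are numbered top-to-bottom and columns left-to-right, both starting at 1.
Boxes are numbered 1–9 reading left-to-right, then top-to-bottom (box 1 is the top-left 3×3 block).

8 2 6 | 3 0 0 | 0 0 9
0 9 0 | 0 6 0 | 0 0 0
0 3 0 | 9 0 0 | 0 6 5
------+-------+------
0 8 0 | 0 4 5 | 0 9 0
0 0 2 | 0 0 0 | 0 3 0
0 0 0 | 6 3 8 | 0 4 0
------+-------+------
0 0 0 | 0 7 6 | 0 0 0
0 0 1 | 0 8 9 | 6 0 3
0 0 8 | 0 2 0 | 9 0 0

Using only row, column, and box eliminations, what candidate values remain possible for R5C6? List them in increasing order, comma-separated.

1,7

Row 5 already contains {2, 3}.
Column 6 already contains {5, 6, 8, 9}.
Its 3×3 block (box 5) already contains {3, 4, 5, 6, 8}.
Removing those from 1–9 leaves {1, 7} as the candidates for R5C6.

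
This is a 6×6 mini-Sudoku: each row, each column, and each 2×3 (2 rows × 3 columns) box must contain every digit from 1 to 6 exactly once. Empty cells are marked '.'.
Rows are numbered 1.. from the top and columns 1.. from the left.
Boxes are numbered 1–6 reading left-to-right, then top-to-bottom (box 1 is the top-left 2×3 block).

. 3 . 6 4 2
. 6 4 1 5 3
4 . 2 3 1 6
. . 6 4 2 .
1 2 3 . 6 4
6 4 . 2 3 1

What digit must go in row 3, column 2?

Row 3 already contains {1, 2, 3, 4, 6}.
Column 2 already contains {2, 3, 4, 6}.
Its 2×3 block (box 3) already contains {2, 4, 6}.
The only value from 1–6 not eliminated is 5, so row 3, column 2 = 5.

5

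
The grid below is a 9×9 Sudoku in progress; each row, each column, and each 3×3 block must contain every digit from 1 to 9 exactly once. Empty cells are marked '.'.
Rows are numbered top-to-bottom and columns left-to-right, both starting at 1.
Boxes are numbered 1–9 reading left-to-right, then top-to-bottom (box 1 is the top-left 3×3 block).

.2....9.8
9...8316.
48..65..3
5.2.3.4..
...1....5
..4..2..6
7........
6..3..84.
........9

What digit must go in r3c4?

9

Cell r3c4 itself could take any of {2, 7, 9} by direct elimination.
Consider where 9 can go in row 3.
r3c3 is out (box 1 already has a 9).
r3c7 is out (column 7 already has a 9).
r3c8 is out (box 3 already has a 9).
So the only cell in row 3 that can hold 9 is r3c4.
Therefore r3c4 = 9.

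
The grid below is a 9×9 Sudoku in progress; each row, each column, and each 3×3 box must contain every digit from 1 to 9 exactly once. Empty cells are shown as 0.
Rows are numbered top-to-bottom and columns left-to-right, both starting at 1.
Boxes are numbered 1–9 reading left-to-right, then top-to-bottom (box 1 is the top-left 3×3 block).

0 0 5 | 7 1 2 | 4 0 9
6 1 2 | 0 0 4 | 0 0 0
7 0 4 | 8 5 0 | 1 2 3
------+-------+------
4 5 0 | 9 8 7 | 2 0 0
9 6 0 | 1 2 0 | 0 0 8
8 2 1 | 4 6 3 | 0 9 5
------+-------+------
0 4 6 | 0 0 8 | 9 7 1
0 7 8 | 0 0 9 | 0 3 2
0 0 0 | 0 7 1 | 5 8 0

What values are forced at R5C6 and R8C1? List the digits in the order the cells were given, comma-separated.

For R5C6:
  Row 5 already contains {1, 2, 6, 8, 9}.
  Column 6 already contains {1, 2, 3, 4, 7, 8, 9}.
  Its 3×3 block (box 5) already contains {1, 2, 3, 4, 6, 7, 8, 9}.
  The only value from 1–9 not eliminated is 5, so R5C6 = 5.
For R8C1:
  Consider where 1 can go in box 7.
  R7C1 is out (row 7 already has a 1).
  R9C1 is out (row 9 already has a 1).
  R9C2 is out (row 9 already has a 1).
  R9C3 is out (row 9 already has a 1).
  So the only cell in box 7 that can hold 1 is R8C1.
  So R8C1 = 1.

5,1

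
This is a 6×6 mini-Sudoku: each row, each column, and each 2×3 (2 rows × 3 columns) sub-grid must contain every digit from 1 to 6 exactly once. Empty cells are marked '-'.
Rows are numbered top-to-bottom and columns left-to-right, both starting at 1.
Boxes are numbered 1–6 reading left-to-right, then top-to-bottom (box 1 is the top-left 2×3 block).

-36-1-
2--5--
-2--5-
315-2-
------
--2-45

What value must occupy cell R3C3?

Row 3 already contains {2, 5}.
Column 3 already contains {2, 5, 6}.
Its 2×3 block (box 3) already contains {1, 2, 3, 5}.
The only value from 1–6 not eliminated is 4, so R3C3 = 4.

4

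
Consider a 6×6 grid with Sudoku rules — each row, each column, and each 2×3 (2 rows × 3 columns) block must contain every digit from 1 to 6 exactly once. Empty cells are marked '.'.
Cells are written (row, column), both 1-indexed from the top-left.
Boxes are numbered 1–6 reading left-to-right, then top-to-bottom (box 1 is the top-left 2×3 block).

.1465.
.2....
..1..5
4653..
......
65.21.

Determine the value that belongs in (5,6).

Cell (5,6) itself could take any of {3, 4, 6} by direct elimination.
Consider where 6 can go in column 6.
(1,6) is out (row 1 already has a 6).
(2,6) is out (box 2 already has a 6).
(4,6) is out (row 4 already has a 6).
(6,6) is out (row 6 already has a 6).
So the only cell in column 6 that can hold 6 is (5,6).
Therefore (5,6) = 6.

6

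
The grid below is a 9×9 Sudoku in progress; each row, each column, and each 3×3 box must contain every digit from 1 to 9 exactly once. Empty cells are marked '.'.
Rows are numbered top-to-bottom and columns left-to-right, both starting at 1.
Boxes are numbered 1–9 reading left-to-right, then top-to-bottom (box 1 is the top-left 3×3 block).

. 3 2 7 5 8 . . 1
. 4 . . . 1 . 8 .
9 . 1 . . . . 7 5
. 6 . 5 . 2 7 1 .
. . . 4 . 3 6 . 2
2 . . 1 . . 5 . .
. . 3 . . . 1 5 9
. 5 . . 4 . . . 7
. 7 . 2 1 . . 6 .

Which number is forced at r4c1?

3

Cell r4c1 itself could take any of {3, 4, 8} by direct elimination.
Consider where 3 can go in column 1.
r1c1 is out (row 1 already has a 3). r2c1 is out (box 1 already has a 3). r5c1 is out (row 5 already has a 3). r7c1 is out (row 7 already has a 3). The remaining empty cells in column 1 are similarly blocked.
So the only cell in column 1 that can hold 3 is r4c1.
Therefore r4c1 = 3.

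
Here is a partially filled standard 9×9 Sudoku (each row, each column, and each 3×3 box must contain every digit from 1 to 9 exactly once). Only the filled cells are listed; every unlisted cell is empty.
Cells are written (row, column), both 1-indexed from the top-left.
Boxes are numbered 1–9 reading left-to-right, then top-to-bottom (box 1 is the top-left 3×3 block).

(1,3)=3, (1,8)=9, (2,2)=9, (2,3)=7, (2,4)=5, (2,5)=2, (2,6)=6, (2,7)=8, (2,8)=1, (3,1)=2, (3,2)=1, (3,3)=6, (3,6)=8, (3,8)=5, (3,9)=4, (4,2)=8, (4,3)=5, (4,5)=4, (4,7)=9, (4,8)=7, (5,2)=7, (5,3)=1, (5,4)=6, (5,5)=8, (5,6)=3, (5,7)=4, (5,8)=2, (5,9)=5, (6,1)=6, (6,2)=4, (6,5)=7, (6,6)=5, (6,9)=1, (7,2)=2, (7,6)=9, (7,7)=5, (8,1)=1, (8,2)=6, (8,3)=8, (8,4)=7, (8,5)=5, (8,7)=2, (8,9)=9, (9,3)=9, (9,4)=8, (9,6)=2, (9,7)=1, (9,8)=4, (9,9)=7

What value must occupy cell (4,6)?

1

Row 4 already contains {4, 5, 7, 8, 9}.
Column 6 already contains {2, 3, 5, 6, 8, 9}.
Its 3×3 block (box 5) already contains {3, 4, 5, 6, 7, 8}.
The only value from 1–9 not eliminated is 1, so (4,6) = 1.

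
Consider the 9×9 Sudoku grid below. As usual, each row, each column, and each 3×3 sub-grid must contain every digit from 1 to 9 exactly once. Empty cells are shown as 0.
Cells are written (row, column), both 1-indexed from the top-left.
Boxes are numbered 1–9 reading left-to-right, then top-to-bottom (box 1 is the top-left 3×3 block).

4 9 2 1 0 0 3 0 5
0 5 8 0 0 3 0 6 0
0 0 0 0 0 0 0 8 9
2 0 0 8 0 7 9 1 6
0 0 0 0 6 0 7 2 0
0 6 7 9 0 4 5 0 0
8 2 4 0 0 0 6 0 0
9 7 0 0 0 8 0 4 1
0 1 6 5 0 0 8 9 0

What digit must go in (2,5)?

Cell (2,5) itself could take any of {2, 4, 7, 9} by direct elimination.
Consider where 9 can go in box 2.
(1,5) is out (row 1 already has a 9). (1,6) is out (row 1 already has a 9). (2,4) is out (column 4 already has a 9). (3,4) is out (row 3 already has a 9). The remaining empty cells in box 2 are similarly blocked.
So the only cell in box 2 that can hold 9 is (2,5).
Therefore (2,5) = 9.

9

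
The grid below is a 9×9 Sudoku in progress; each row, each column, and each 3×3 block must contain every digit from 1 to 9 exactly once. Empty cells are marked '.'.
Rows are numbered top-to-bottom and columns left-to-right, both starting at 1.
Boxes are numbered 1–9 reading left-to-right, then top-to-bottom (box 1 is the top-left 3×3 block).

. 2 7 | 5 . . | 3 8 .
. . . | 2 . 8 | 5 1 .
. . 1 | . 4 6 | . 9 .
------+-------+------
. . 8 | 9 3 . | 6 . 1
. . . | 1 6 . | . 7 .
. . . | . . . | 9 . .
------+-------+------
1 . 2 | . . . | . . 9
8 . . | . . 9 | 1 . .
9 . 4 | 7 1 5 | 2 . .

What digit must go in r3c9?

Cell r3c9 itself could take any of {2, 7} by direct elimination.
Consider where 2 can go in row 3.
r3c1 is out (box 1 already has a 2).
r3c2 is out (column 2 already has a 2).
r3c4 is out (column 4 already has a 2).
r3c7 is out (column 7 already has a 2).
So the only cell in row 3 that can hold 2 is r3c9.
Therefore r3c9 = 2.

2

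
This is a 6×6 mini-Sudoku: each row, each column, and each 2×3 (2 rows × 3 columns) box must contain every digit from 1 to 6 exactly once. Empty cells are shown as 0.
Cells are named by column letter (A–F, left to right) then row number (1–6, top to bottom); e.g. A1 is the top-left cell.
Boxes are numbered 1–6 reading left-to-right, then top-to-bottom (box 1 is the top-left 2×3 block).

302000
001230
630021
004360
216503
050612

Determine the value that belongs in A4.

1

Cell A4 itself could take any of {1, 5} by direct elimination.
Consider where 1 can go in column A.
A2 is out (row 2 already has a 1).
A6 is out (row 6 already has a 1).
So the only cell in column A that can hold 1 is A4.
Therefore A4 = 1.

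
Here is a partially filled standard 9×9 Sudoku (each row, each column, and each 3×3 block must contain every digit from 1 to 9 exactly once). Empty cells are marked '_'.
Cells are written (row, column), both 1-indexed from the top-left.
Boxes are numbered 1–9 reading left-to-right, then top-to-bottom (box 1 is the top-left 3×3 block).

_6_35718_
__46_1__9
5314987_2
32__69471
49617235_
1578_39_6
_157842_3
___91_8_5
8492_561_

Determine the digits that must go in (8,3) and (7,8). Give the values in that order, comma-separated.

For (8,3):
  Consider where 3 can go in row 8.
  (8,1) is out (column 1 already has a 3).
  (8,2) is out (column 2 already has a 3).
  (8,6) is out (column 6 already has a 3).
  (8,8) is out (box 9 already has a 3).
  So the only cell in row 8 that can hold 3 is (8,3).
  So (8,3) = 3.
For (7,8):
  Row 7 already contains {1, 2, 3, 4, 5, 7, 8}.
  Column 8 already contains {1, 5, 7, 8}.
  Its 3×3 block (box 9) already contains {1, 2, 3, 5, 6, 8}.
  The only value from 1–9 not eliminated is 9, so (7,8) = 9.

3,9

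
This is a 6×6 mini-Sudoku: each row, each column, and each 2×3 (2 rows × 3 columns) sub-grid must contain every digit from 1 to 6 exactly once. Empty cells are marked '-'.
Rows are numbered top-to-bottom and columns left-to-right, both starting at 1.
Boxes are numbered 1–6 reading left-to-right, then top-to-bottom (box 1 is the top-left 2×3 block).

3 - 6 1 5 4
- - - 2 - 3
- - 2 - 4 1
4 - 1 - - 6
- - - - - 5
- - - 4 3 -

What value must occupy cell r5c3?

Cell r5c3 itself could take any of {3, 4} by direct elimination.
Consider where 3 can go in column 3.
r2c3 is out (row 2 already has a 3).
r6c3 is out (row 6 already has a 3).
So the only cell in column 3 that can hold 3 is r5c3.
Therefore r5c3 = 3.

3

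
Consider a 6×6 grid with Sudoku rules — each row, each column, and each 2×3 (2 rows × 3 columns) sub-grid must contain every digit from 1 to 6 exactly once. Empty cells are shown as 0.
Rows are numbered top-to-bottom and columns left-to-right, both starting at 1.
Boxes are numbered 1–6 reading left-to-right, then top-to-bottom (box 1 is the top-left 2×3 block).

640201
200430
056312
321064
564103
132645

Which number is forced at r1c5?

5

Row 1 already contains {1, 2, 4, 6}.
Column 5 already contains {1, 3, 4, 6}.
Its 2×3 block (box 2) already contains {1, 2, 3, 4}.
The only value from 1–6 not eliminated is 5, so r1c5 = 5.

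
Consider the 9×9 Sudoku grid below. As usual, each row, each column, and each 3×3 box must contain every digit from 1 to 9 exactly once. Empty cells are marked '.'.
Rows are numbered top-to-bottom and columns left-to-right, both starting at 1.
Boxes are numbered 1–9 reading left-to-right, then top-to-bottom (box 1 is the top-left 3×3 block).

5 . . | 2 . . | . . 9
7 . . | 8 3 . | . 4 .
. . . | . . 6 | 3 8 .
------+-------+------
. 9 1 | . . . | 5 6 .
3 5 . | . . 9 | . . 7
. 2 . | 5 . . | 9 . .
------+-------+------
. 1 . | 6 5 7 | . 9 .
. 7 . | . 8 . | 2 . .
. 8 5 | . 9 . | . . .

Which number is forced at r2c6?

5

Cell r2c6 itself could take any of {1, 5} by direct elimination.
Consider where 5 can go in box 2.
r1c5 is out (row 1 already has a 5).
r1c6 is out (row 1 already has a 5).
r3c4 is out (column 4 already has a 5).
r3c5 is out (column 5 already has a 5).
So the only cell in box 2 that can hold 5 is r2c6.
Therefore r2c6 = 5.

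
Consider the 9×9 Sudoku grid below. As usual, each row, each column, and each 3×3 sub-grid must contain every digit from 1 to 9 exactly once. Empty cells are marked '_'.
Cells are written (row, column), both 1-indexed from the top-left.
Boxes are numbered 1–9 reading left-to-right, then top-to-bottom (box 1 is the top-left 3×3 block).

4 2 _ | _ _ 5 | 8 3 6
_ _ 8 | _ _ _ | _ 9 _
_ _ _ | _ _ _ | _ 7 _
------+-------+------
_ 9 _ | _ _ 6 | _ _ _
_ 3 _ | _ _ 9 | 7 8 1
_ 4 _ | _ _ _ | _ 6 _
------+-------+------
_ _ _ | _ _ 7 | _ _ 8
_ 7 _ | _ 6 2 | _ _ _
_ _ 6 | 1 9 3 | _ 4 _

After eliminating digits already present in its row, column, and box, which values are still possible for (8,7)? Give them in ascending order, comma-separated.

Row 8 already contains {2, 6, 7}.
Column 7 already contains {7, 8}.
Its 3×3 block (box 9) already contains {4, 8}.
Removing those from 1–9 leaves {1, 3, 5, 9} as the candidates for (8,7).

1,3,5,9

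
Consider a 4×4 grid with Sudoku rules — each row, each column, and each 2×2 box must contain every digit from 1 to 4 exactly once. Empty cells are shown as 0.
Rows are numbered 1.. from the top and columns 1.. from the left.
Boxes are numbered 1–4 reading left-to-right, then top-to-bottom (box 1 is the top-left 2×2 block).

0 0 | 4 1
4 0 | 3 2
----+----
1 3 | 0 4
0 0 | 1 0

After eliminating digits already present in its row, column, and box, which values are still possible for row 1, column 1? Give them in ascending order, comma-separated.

Row 1 already contains {1, 4}.
Column 1 already contains {1, 4}.
Its 2×2 block (box 1) already contains {4}.
Removing those from 1–4 leaves {2, 3} as the candidates for row 1, column 1.

2,3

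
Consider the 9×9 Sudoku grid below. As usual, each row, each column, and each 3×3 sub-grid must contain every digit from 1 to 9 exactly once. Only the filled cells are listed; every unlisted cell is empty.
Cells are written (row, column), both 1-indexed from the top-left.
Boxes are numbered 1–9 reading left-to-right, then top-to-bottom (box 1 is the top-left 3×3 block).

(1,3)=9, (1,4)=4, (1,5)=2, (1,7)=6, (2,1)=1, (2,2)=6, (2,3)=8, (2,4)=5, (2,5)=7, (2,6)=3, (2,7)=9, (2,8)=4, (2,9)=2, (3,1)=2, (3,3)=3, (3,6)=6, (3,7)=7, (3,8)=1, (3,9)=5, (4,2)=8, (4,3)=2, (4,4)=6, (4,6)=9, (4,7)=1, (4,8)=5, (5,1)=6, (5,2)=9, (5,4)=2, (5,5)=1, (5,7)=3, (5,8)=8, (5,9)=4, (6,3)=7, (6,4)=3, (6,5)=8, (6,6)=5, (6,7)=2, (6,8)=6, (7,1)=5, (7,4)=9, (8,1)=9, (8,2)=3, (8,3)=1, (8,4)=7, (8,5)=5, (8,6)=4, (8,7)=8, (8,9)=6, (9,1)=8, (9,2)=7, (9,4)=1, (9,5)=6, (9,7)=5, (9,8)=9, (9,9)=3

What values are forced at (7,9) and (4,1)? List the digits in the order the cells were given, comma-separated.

For (7,9):
  Consider where 1 can go in column 9.
  (1,9) is out (box 3 already has a 1).
  (4,9) is out (row 4 already has a 1).
  (6,9) is out (box 6 already has a 1).
  So the only cell in column 9 that can hold 1 is (7,9).
  So (7,9) = 1.
For (4,1):
  Consider where 3 can go in box 4.
  (5,3) is out (row 5 already has a 3).
  (6,1) is out (row 6 already has a 3).
  (6,2) is out (row 6 already has a 3).
  So the only cell in box 4 that can hold 3 is (4,1).
  So (4,1) = 3.

1,3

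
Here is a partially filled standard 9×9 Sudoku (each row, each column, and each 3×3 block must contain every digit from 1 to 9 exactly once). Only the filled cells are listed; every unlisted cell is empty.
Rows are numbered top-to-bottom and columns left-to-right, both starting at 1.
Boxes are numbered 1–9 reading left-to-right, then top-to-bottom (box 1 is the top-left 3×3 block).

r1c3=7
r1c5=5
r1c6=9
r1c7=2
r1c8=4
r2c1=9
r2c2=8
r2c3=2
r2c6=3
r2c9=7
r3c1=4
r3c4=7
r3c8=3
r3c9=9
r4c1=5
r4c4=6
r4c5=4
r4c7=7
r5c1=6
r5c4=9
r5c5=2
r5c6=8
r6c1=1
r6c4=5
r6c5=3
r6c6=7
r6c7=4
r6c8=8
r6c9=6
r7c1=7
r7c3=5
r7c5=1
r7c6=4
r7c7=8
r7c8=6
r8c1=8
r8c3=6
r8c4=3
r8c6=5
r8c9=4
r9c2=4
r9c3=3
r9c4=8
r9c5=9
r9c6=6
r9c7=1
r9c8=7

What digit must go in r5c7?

Cell r5c7 itself could take any of {3, 5} by direct elimination.
Consider where 3 can go in column 7.
r2c7 is out (row 2 already has a 3).
r3c7 is out (row 3 already has a 3).
r8c7 is out (row 8 already has a 3).
So the only cell in column 7 that can hold 3 is r5c7.
Therefore r5c7 = 3.

3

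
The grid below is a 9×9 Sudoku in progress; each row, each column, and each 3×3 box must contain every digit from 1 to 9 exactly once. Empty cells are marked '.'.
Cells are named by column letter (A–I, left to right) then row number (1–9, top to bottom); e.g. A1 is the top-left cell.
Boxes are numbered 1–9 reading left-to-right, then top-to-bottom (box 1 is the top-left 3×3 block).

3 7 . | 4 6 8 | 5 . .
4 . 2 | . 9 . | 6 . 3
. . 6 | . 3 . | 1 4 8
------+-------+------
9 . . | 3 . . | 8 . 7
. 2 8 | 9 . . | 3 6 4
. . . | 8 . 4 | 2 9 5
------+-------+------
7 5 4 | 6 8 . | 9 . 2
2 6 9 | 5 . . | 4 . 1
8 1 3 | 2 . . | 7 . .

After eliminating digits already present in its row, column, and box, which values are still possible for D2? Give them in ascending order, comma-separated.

1,7

Row 2 already contains {2, 3, 4, 6, 9}.
Column D already contains {2, 3, 4, 5, 6, 8, 9}.
Its 3×3 block (box 2) already contains {3, 4, 6, 8, 9}.
Removing those from 1–9 leaves {1, 7} as the candidates for D2.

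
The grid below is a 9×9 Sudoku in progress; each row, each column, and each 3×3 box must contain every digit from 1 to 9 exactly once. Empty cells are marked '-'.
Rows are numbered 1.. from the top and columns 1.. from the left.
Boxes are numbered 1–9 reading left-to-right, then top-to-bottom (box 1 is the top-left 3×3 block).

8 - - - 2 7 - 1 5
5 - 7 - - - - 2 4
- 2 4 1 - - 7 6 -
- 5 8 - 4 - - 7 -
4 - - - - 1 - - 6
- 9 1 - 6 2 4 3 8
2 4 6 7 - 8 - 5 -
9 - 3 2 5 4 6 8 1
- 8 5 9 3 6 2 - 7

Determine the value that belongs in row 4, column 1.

6

Cell row 4, column 1 itself could take any of {3, 6} by direct elimination.
Consider where 6 can go in box 4.
row 5, column 2 is out (row 5 already has a 6).
row 5, column 3 is out (row 5 already has a 6).
row 6, column 1 is out (row 6 already has a 6).
So the only cell in box 4 that can hold 6 is row 4, column 1.
Therefore row 4, column 1 = 6.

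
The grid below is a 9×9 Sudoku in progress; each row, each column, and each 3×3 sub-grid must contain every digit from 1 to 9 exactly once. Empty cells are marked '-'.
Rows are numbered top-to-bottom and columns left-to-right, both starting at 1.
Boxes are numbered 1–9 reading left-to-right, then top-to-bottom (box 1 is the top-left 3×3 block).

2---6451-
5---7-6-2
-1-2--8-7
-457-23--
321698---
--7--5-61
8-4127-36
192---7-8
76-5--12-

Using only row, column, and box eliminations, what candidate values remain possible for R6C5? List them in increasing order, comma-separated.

3,4

Row 6 already contains {1, 5, 6, 7}.
Column 5 already contains {2, 6, 7, 9}.
Its 3×3 block (box 5) already contains {2, 5, 6, 7, 8, 9}.
Removing those from 1–9 leaves {3, 4} as the candidates for R6C5.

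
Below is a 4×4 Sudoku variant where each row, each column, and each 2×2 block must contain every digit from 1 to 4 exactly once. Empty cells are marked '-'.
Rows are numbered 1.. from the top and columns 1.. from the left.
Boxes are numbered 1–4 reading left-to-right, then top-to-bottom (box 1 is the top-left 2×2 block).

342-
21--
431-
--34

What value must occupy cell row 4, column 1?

1

Row 4 already contains {3, 4}.
Column 1 already contains {2, 3, 4}.
Its 2×2 block (box 3) already contains {3, 4}.
The only value from 1–4 not eliminated is 1, so row 4, column 1 = 1.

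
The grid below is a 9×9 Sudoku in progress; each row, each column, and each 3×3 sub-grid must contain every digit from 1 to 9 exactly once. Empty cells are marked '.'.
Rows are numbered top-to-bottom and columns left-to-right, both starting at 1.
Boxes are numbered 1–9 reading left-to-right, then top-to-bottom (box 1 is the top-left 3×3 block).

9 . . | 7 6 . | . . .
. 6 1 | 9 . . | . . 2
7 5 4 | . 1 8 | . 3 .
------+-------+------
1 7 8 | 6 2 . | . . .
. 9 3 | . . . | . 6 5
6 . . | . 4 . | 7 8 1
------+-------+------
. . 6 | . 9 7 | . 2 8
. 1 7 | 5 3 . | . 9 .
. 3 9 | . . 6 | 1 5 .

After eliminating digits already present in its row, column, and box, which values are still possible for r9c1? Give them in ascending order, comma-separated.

2,4,8

Row 9 already contains {1, 3, 5, 6, 9}.
Column 1 already contains {1, 6, 7, 9}.
Its 3×3 block (box 7) already contains {1, 3, 6, 7, 9}.
Removing those from 1–9 leaves {2, 4, 8} as the candidates for r9c1.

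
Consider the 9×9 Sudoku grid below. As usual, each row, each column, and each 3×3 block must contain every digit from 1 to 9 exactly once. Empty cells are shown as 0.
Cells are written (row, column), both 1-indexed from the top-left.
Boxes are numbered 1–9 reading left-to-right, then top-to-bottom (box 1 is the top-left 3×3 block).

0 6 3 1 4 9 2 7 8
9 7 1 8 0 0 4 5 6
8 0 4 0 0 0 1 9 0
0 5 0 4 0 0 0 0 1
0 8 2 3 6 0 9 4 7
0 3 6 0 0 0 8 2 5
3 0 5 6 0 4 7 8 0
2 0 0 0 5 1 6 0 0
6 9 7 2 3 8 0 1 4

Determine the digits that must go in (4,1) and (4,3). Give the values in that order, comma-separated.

7,9

For (4,1):
  Row 4 already contains {1, 4, 5}.
  Column 1 already contains {2, 3, 6, 8, 9}.
  Its 3×3 block (box 4) already contains {2, 3, 5, 6, 8}.
  The only value from 1–9 not eliminated is 7, so (4,1) = 7.
For (4,3):
  Row 4 already contains {1, 4, 5}.
  Column 3 already contains {1, 2, 3, 4, 5, 6, 7}.
  Its 3×3 block (box 4) already contains {2, 3, 5, 6, 8}.
  The only value from 1–9 not eliminated is 9, so (4,3) = 9.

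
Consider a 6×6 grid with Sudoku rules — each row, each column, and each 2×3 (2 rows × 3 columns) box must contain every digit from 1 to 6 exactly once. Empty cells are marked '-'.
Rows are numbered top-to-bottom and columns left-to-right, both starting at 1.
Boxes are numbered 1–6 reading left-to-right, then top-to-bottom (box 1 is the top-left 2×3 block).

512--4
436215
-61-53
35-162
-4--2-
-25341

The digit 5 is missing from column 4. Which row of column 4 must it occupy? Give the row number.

5

Consider where 5 can go in column 4.
r1c4 is out (row 1 already has a 5).
r3c4 is out (row 3 already has a 5).
So the only cell in column 4 that can hold 5 is r5c4.
That is row 5.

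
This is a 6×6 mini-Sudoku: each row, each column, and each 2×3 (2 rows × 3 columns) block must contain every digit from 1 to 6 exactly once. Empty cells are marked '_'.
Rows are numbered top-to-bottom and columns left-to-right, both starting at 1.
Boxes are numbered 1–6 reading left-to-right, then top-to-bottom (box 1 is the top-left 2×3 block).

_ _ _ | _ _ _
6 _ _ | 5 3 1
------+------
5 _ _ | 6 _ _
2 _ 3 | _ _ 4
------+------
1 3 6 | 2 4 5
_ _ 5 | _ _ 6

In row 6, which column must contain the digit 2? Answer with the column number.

Consider where 2 can go in row 6.
r6c1 is out (column 1 already has a 2).
r6c4 is out (column 4 already has a 2).
r6c5 is out (box 6 already has a 2).
So the only cell in row 6 that can hold 2 is r6c2.
That is column 2.

2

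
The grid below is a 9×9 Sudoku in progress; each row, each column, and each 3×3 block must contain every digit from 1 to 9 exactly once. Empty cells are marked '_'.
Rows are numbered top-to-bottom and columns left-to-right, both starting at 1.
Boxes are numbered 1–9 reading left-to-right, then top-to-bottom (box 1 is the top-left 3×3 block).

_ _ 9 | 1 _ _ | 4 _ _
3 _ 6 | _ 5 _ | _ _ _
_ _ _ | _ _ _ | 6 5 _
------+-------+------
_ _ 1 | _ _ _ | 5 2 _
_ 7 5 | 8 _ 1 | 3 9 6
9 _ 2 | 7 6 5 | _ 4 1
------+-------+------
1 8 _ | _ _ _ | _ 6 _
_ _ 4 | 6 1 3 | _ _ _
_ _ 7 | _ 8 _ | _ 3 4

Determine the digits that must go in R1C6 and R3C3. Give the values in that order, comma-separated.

For R1C6:
  Consider where 6 can go in box 2.
  R1C5 is out (column 5 already has a 6). R2C4 is out (row 2 already has a 6). R2C6 is out (row 2 already has a 6). R3C4 is out (row 3 already has a 6). The remaining empty cells in box 2 are similarly blocked.
  So the only cell in box 2 that can hold 6 is R1C6.
  So R1C6 = 6.
For R3C3:
  Row 3 already contains {5, 6}.
  Column 3 already contains {1, 2, 4, 5, 6, 7, 9}.
  Its 3×3 block (box 1) already contains {3, 6, 9}.
  The only value from 1–9 not eliminated is 8, so R3C3 = 8.

6,8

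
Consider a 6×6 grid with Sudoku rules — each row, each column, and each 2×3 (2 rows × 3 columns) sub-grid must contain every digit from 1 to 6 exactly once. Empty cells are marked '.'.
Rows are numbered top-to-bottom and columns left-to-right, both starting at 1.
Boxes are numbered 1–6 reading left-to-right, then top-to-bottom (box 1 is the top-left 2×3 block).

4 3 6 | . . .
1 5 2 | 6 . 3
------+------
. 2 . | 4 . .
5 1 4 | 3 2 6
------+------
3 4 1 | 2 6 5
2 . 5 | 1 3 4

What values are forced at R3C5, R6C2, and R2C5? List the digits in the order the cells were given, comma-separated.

5,6,4

For R3C5:
  Consider where 5 can go in row 3.
  R3C1 is out (column 1 already has a 5).
  R3C3 is out (column 3 already has a 5).
  R3C6 is out (column 6 already has a 5).
  So the only cell in row 3 that can hold 5 is R3C5.
  So R3C5 = 5.
For R6C2:
  Row 6 already contains {1, 2, 3, 4, 5}.
  Column 2 already contains {1, 2, 3, 4, 5}.
  Its 2×3 block (box 5) already contains {1, 2, 3, 4, 5}.
  The only value from 1–6 not eliminated is 6, so R6C2 = 6.
For R2C5:
  Row 2 already contains {1, 2, 3, 5, 6}.
  Column 5 already contains {2, 3, 6}.
  Its 2×3 block (box 2) already contains {3, 6}.
  The only value from 1–6 not eliminated is 4, so R2C5 = 4.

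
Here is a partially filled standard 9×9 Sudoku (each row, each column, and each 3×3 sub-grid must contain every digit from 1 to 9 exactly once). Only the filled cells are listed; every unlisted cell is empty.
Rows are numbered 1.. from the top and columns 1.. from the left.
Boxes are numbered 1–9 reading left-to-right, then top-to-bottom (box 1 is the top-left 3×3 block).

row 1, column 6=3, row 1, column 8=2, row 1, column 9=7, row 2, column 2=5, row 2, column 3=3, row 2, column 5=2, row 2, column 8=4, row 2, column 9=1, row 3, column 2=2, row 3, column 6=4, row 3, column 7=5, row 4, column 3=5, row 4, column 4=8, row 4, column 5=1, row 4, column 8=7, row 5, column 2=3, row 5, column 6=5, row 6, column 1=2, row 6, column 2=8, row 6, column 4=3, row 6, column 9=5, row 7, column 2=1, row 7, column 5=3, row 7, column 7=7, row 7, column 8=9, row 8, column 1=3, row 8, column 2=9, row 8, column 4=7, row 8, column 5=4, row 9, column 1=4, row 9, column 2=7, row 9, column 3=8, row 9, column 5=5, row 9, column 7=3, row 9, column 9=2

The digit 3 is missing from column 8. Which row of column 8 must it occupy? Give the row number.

Consider where 3 can go in column 8.
row 5, column 8 is out (row 5 already has a 3).
row 6, column 8 is out (row 6 already has a 3).
row 8, column 8 is out (row 8 already has a 3).
row 9, column 8 is out (row 9 already has a 3).
So the only cell in column 8 that can hold 3 is row 3, column 8.
That is row 3.

3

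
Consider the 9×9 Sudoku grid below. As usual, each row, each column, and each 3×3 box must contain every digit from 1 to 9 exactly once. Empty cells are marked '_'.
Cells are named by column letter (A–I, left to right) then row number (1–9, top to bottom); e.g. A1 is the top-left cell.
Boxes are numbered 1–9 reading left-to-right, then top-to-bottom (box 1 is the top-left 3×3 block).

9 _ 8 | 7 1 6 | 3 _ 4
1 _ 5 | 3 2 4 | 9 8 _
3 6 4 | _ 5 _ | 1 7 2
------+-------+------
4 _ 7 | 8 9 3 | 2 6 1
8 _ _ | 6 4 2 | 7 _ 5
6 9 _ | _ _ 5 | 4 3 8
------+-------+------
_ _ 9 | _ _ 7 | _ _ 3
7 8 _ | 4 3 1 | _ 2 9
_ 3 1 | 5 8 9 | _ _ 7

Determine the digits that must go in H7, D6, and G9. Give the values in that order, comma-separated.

For H7:
  Consider where 1 can go in box 9.
  G7 is out (column G already has a 1).
  G8 is out (row 8 already has a 1).
  G9 is out (row 9 already has a 1).
  H9 is out (row 9 already has a 1).
  So the only cell in box 9 that can hold 1 is H7.
  So H7 = 1.
For D6:
  Row 6 already contains {3, 4, 5, 6, 8, 9}.
  Column D already contains {3, 4, 5, 6, 7, 8}.
  Its 3×3 block (box 5) already contains {2, 3, 4, 5, 6, 8, 9}.
  The only value from 1–9 not eliminated is 1, so D6 = 1.
For G9:
  Row 9 already contains {1, 3, 5, 7, 8, 9}.
  Column G already contains {1, 2, 3, 4, 7, 9}.
  Its 3×3 block (box 9) already contains {2, 3, 7, 9}.
  The only value from 1–9 not eliminated is 6, so G9 = 6.

1,1,6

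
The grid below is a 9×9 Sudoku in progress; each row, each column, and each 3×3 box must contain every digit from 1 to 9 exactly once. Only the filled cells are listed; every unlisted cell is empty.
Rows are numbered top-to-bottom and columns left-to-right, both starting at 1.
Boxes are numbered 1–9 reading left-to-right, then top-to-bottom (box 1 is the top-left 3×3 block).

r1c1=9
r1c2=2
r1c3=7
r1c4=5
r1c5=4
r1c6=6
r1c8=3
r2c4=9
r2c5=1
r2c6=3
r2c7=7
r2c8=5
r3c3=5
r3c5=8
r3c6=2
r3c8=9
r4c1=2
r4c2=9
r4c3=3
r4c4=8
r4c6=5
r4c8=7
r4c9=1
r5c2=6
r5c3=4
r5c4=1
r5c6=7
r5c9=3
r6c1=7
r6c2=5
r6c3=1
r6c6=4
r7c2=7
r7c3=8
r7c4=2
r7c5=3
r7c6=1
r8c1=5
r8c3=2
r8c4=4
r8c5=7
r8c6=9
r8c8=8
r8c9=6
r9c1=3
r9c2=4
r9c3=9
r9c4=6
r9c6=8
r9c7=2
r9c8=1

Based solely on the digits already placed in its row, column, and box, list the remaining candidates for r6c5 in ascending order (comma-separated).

2,6,9

Row 6 already contains {1, 4, 5, 7}.
Column 5 already contains {1, 3, 4, 7, 8}.
Its 3×3 block (box 5) already contains {1, 4, 5, 7, 8}.
Removing those from 1–9 leaves {2, 6, 9} as the candidates for r6c5.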